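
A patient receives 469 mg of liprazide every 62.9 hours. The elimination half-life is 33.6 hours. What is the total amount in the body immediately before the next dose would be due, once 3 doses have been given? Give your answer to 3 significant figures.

173 mg

The 3 doses were given 188.7, 125.8, 62.9 hours ago.
Total = 469·(1/2)^(188.7/33.6) + 469·(1/2)^(125.8/33.6) + 469·(1/2)^(62.9/33.6)
      = 9.5624 + 35.003 + 128.13 ≈ 172.69 mg.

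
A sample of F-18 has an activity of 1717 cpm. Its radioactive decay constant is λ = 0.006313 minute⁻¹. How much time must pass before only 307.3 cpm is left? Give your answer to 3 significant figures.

t½ = ln 2 / λ = 0.69315 / 0.006313 ≈ 109.8 minutes.
Fraction remaining = 307.3/1717 ≈ 0.17897.
n = log₂(1717/307.3) = ln(5.5874)/ln 2 ≈ 2.4822 half-lives.
t = n × t½ = 2.4822 × 109.8 ≈ 272.53 minutes.

273 minutes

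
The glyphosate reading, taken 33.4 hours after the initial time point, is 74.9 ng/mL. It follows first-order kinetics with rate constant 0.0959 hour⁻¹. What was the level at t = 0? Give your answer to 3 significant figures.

1840 ng/mL

t½ = ln 2 / k = 0.69315 / 0.0959 ≈ 7.2278 hours.
Number of half-lives elapsed: n = 33.4/7.2278 ≈ 4.621.
A₀ = A × 2^n = 74.9 × 2^4.621 = 74.9 × 24.608 ≈ 1843.1 ng/mL.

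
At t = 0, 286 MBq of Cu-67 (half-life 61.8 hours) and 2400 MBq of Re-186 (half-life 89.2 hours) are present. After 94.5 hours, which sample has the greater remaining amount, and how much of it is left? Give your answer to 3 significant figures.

Cu-67: 286 × (1/2)^1.5291 ≈ 99.095 MBq.
Re-186: 2400 × (1/2)^1.0594 ≈ 1151.6 MBq.
Re-186 has more remaining, at ≈ 1151.6 MBq.

Re-186, 1150 MBq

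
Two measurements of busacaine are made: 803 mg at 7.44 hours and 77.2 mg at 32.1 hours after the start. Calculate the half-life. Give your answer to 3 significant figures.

Over Δt = 32.1 − 7.44 = 24.66 hours, the level fell by a factor of 803/77.2 ≈ 10.402.
n = log₂(10.402) ≈ 3.3787 half-lives, so t½ = 24.66/3.3787 ≈ 7.2986 hours.

7.30 hours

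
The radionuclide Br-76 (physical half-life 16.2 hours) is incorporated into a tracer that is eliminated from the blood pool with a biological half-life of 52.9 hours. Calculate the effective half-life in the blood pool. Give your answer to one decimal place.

1/t_eff = 1/t_phys + 1/t_biol = 1/16.2 + 1/52.9 = 0.080632 per hour.
t_eff = 16.2 × 52.9 / (16.2 + 52.9) ≈ 12.402 hours.

12.4 hours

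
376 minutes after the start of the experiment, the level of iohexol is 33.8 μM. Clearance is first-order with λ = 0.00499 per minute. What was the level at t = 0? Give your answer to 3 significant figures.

221 μM

t½ = ln 2 / λ = 0.69315 / 0.00499 ≈ 138.91 minutes.
Number of half-lives elapsed: n = 376/138.91 ≈ 2.7068.
A₀ = A × 2^n = 33.8 × 2^2.7068 = 33.8 × 6.5289 ≈ 220.68 μM.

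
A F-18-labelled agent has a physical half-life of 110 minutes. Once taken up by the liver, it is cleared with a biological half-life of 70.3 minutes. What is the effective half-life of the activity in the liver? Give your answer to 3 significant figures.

42.9 minutes

1/t_eff = 1/t_phys + 1/t_biol = 1/110 + 1/70.3 = 0.023316 per minute.
t_eff = 110 × 70.3 / (110 + 70.3) ≈ 42.89 minutes.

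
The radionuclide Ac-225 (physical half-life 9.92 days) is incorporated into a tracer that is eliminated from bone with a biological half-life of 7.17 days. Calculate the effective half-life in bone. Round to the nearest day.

4 days

1/t_eff = 1/t_phys + 1/t_biol = 1/9.92 + 1/7.17 = 0.24028 per day.
t_eff = 9.92 × 7.17 / (9.92 + 7.17) ≈ 4.1619 days.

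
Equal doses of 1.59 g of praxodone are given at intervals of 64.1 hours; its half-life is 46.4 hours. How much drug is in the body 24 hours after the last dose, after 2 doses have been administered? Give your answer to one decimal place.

The 2 doses were given 88.1, 24 hours ago.
Total = 1.59·(1/2)^(88.1/46.4) + 1.59·(1/2)^(24/46.4)
      = 0.42641 + 1.1109 ≈ 1.5374 g.

1.5 g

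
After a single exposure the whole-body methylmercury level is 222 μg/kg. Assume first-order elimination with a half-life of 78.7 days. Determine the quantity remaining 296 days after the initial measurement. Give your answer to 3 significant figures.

16.4 μg/kg

Number of half-lives: n = 296/78.7 ≈ 3.7611.
Remaining = 222 × (1/2)^3.7611 = 222 × 0.073755 ≈ 16.374 μg/kg.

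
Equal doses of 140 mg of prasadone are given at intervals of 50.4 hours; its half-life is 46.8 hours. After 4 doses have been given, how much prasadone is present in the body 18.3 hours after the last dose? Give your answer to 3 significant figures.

193 mg

The 4 doses were given 169.5, 119.1, 68.7, 18.3 hours ago.
Total = 140·(1/2)^(169.5/46.8) + 140·(1/2)^(119.1/46.8) + 140·(1/2)^(68.7/46.8) + 140·(1/2)^(18.3/46.8)
      = 11.373 + 23.991 + 50.609 + 106.76 ≈ 192.74 mg.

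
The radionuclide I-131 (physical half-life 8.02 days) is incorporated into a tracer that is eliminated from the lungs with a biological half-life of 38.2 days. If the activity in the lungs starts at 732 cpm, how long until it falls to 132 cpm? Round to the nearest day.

16 days

1/t_eff = 1/t_phys + 1/t_biol = 1/8.02 + 1/38.2 = 0.15087 per day.
t_eff = 8.02 × 38.2 / (8.02 + 38.2) ≈ 6.6284 days.
n = log₂(732/132) ≈ 2.4713; t = 2.4713 × 6.6284 ≈ 16.381 days.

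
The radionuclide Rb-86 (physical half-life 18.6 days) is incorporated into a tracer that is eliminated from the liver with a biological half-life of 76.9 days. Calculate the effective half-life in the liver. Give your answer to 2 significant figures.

1/t_eff = 1/t_phys + 1/t_biol = 1/18.6 + 1/76.9 = 0.066767 per day.
t_eff = 18.6 × 76.9 / (18.6 + 76.9) ≈ 14.977 days.

15 days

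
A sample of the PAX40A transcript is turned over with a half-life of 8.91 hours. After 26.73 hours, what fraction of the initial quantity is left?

n = 26.73/8.91 ≈ 3 half-lives.
Fraction remaining = (1/2)^3 ≈ 0.125.

0.125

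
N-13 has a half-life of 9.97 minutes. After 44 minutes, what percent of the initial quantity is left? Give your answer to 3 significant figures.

4.69%

n = 44/9.97 ≈ 4.4132 half-lives.
Fraction remaining = (1/2)^4.4132 ≈ 0.046933, i.e. 4.6933%.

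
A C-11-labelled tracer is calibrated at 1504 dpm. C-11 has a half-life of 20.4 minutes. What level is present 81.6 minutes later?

Elapsed time is 4 half-lives (81.6/20.4).
Each half-life halves the amount: 1504 × (1/2)^4 = 1504/16 = 94 dpm.

94 dpm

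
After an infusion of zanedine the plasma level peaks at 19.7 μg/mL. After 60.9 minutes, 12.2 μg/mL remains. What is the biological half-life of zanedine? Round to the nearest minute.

A/A₀ = 12.2/19.7 ≈ 0.61929.
n = log₂(1.6148) ≈ 0.69131 half-lives elapsed in 60.9 minutes.
t½ = 60.9/0.69131 ≈ 88.093 minutes.

88 minutes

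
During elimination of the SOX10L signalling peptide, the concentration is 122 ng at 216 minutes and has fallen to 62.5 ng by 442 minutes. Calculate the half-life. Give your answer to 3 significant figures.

Over Δt = 442 − 216 = 226 minutes, the level fell by a factor of 122/62.5 ≈ 1.952.
n = log₂(1.952) ≈ 0.96495 half-lives, so t½ = 226/0.96495 ≈ 234.21 minutes.

234 minutes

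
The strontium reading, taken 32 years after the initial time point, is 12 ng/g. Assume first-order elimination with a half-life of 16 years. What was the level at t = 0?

48 ng/g

Number of half-lives elapsed: n = 32/16 ≈ 2.
A₀ = A × 2^n = 12 × 2^2 = 12 × 4 ≈ 48 ng/g.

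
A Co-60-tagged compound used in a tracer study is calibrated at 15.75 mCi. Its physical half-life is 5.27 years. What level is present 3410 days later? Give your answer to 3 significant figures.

4.61 mCi

Convert the elapsed time: 3410 days = 9.34247 years.
Number of half-lives: n = 9.34247/5.27 ≈ 1.7728.
Remaining = 15.75 × (1/2)^1.7728 = 15.75 × 0.29265 ≈ 4.6092 mCi.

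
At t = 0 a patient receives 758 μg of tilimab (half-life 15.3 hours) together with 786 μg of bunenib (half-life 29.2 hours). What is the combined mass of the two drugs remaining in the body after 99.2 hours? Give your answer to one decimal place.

tilimab: 758 × (1/2)^(99.2/15.3) = 758 × (1/2)^6.4837 ≈ 8.4702 μg.
bunenib: 786 × (1/2)^(99.2/29.2) = 786 × (1/2)^3.3973 ≈ 74.601 μg.
Total = 8.4702 + 74.601 ≈ 83.071 μg.

83.1 μg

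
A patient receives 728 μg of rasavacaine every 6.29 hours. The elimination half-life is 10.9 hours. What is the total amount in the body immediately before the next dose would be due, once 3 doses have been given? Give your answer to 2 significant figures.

The 3 doses were given 18.87, 12.58, 6.29 hours ago.
Total = 728·(1/2)^(18.87/10.9) + 728·(1/2)^(12.58/10.9) + 728·(1/2)^(6.29/10.9)
      = 219.28 + 327.12 + 488 ≈ 1034.4 μg.

1000 μg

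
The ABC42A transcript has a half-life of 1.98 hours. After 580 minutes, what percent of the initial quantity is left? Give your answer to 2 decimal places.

580 minutes = 9.66667 hours.
n = 9.66667/1.98 ≈ 4.8822 half-lives.
Fraction remaining = (1/2)^4.8822 ≈ 0.03391, i.e. 3.391%.

3.39%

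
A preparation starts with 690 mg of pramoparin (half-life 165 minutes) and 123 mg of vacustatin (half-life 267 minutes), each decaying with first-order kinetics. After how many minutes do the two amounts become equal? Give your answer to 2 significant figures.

Set 690·(1/2)^(t/165) = 123·(1/2)^(t/267).
Taking log₂: log₂(690/123) = t·(1/165 − 1/267).
log₂(5.6098) = 2.4879; 1/165 − 1/267 = 0.0023153.
t = 2.4879 / 0.0023153 ≈ 1074.6 minutes.

1100 minutes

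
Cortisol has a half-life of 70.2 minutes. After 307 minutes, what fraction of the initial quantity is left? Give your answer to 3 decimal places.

0.048

n = 307/70.2 ≈ 4.3732 half-lives.
Fraction remaining = (1/2)^4.3732 ≈ 0.048254.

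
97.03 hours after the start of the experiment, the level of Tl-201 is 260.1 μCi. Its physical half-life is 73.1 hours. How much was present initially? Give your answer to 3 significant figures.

653 μCi

Number of half-lives elapsed: n = 97.03/73.1 ≈ 1.3274.
A₀ = A × 2^n = 260.1 × 2^1.3274 = 260.1 × 2.5094 ≈ 652.7 μCi.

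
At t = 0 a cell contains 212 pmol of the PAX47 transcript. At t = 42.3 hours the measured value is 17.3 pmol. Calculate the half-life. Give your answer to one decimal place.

11.7 hours

A/A₀ = 17.3/212 ≈ 0.081604.
n = log₂(12.254) ≈ 3.6152 half-lives elapsed in 42.3 hours.
t½ = 42.3/3.6152 ≈ 11.701 hours.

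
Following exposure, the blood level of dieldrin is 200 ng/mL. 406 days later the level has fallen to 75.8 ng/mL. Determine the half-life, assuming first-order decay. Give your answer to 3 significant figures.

290 days

A/A₀ = 75.8/200 ≈ 0.379.
n = log₂(2.6385) ≈ 1.3997 half-lives elapsed in 406 days.
t½ = 406/1.3997 ≈ 290.06 days.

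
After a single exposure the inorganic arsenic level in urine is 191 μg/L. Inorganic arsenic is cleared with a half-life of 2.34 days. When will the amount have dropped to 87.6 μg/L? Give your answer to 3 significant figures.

Fraction remaining = 87.6/191 ≈ 0.45864.
n = log₂(191/87.6) = ln(2.1804)/ln 2 ≈ 1.1246 half-lives.
t = n × t½ = 1.1246 × 2.34 ≈ 2.6315 days.

2.63 days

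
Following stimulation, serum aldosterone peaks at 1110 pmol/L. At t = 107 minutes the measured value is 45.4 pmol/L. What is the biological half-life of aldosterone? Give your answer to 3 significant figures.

23.2 minutes

A/A₀ = 45.4/1110 ≈ 0.040901.
n = log₂(24.449) ≈ 4.6117 half-lives elapsed in 107 minutes.
t½ = 107/4.6117 ≈ 23.202 minutes.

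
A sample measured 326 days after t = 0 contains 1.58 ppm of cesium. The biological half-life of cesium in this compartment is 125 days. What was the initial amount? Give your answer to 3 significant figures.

Number of half-lives elapsed: n = 326/125 ≈ 2.608.
A₀ = A × 2^n = 1.58 × 2^2.608 = 1.58 × 6.0966 ≈ 9.6326 ppm.

9.63 ppm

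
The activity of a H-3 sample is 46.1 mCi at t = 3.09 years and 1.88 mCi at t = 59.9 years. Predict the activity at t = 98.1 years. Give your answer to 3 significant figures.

0.219 mCi

Over Δt = 59.9 − 3.09 = 56.81 years, the level fell by a factor of 46.1/1.88 ≈ 24.521.
n = log₂(24.521) ≈ 4.616 half-lives, so t½ = 56.81/4.616 ≈ 12.307 years.
From t = 59.9 to t = 98.1: 1.88 × (1/2)^((98.1−59.9)/12.307) ≈ 0.21868 mCi.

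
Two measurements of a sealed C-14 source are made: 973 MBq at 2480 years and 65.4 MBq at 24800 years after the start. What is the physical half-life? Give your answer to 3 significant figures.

5730 years

Over Δt = 24800 − 2480 = 22320 years, the level fell by a factor of 973/65.4 ≈ 14.878.
n = log₂(14.878) ≈ 3.8951 half-lives, so t½ = 22320/3.8951 ≈ 5730.3 years.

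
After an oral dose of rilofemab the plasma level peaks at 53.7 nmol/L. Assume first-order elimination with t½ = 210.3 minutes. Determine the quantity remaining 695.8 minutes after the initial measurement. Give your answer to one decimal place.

Number of half-lives: n = 695.8/210.3 ≈ 3.3086.
Remaining = 53.7 × (1/2)^3.3086 = 53.7 × 0.10093 ≈ 5.4198 nmol/L.

5.4 nmol/L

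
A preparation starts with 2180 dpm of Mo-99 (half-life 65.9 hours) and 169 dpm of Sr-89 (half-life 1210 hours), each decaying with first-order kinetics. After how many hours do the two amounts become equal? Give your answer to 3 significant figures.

Set 2180·(1/2)^(t/65.9) = 169·(1/2)^(t/1210).
Taking log₂: log₂(2180/169) = t·(1/65.9 − 1/1210).
log₂(12.899) = 3.6892; 1/65.9 − 1/1210 = 0.014348.
t = 3.6892 / 0.014348 ≈ 257.12 hours.

257 hours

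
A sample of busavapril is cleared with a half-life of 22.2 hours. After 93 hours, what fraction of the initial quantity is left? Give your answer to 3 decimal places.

0.055

n = 93/22.2 ≈ 4.1892 half-lives.
Fraction remaining = (1/2)^4.1892 ≈ 0.054819.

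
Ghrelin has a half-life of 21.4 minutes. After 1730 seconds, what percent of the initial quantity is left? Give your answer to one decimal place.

1730 seconds = 28.8333 minutes.
n = 28.8333/21.4 ≈ 1.3474 half-lives.
Fraction remaining = (1/2)^1.3474 ≈ 0.39301, i.e. 39.301%.

39.3%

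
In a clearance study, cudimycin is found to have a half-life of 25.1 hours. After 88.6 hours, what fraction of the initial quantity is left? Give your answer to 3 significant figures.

0.0866

n = 88.6/25.1 ≈ 3.5299 half-lives.
Fraction remaining = (1/2)^3.5299 ≈ 0.086577.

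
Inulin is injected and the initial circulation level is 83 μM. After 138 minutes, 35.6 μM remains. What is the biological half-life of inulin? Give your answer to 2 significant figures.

110 minutes

A/A₀ = 35.6/83 ≈ 0.42892.
n = log₂(2.3315) ≈ 1.2212 half-lives elapsed in 138 minutes.
t½ = 138/1.2212 ≈ 113 minutes.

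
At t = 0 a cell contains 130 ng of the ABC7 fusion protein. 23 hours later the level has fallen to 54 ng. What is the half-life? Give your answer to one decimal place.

18.1 hours

A/A₀ = 54/130 ≈ 0.41538.
n = log₂(2.4074) ≈ 1.2675 half-lives elapsed in 23 hours.
t½ = 23/1.2675 ≈ 18.146 hours.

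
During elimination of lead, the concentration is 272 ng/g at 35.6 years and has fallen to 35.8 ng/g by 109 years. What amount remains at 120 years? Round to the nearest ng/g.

26 ng/g

Over Δt = 109 − 35.6 = 73.4 years, the level fell by a factor of 272/35.8 ≈ 7.5978.
n = log₂(7.5978) ≈ 2.9256 half-lives, so t½ = 73.4/2.9256 ≈ 25.089 years.
From t = 109 to t = 120: 35.8 × (1/2)^((120−109)/25.089) ≈ 26.418 ng/g.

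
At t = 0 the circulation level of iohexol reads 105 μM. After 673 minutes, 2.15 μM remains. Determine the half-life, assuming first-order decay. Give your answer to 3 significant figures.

A/A₀ = 2.15/105 ≈ 0.020476.
n = log₂(48.837) ≈ 5.6099 half-lives elapsed in 673 minutes.
t½ = 673/5.6099 ≈ 119.97 minutes.

120 minutes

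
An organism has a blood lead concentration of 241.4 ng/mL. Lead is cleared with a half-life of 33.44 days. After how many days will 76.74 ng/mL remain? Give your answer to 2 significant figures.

55 days

Fraction remaining = 76.74/241.4 ≈ 0.3179.
n = log₂(241.4/76.74) = ln(3.1457)/ln 2 ≈ 1.6534 half-lives.
t = n × t½ = 1.6534 × 33.44 ≈ 55.289 days.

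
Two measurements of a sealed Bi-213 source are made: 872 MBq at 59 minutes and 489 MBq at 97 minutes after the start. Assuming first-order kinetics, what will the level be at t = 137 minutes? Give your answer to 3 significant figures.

266 MBq

Over Δt = 97 − 59 = 38 minutes, the level fell by a factor of 872/489 ≈ 1.7832.
n = log₂(1.7832) ≈ 0.83449 half-lives, so t½ = 38/0.83449 ≈ 45.537 minutes.
From t = 97 to t = 137: 489 × (1/2)^((137−97)/45.537) ≈ 266 MBq.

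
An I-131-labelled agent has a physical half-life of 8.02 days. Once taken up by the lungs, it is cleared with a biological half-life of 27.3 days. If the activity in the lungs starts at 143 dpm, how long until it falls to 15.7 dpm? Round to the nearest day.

1/t_eff = 1/t_phys + 1/t_biol = 1/8.02 + 1/27.3 = 0.16132 per day.
t_eff = 8.02 × 27.3 / (8.02 + 27.3) ≈ 6.1989 days.
n = log₂(143/15.7) ≈ 3.1872; t = 3.1872 × 6.1989 ≈ 19.757 days.

20 days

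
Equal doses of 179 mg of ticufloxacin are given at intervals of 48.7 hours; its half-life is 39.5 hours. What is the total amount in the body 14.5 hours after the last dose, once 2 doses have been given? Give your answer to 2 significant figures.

200 mg

The 2 doses were given 63.2, 14.5 hours ago.
Total = 179·(1/2)^(63.2/39.5) + 179·(1/2)^(14.5/39.5)
      = 59.048 + 138.79 ≈ 197.83 mg.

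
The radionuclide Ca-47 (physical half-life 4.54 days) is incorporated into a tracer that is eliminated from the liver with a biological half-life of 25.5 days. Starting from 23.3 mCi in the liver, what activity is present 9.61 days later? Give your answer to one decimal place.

4.1 mCi

1/t_eff = 1/t_phys + 1/t_biol = 1/4.54 + 1/25.5 = 0.25948 per day.
t_eff = 4.54 × 25.5 / (4.54 + 25.5) ≈ 3.8539 days.
Remaining = 23.3 × (1/2)^(9.61/3.8539) = 23.3 × (1/2)^2.4936 ≈ 4.1372 mCi.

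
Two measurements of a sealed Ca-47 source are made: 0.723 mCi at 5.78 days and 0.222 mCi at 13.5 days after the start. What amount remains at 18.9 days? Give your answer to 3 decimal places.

0.097 mCi

Over Δt = 13.5 − 5.78 = 7.72 days, the level fell by a factor of 0.723/0.222 ≈ 3.2568.
n = log₂(3.2568) ≈ 1.7034 half-lives, so t½ = 7.72/1.7034 ≈ 4.532 days.
From t = 13.5 to t = 18.9: 0.222 × (1/2)^((18.9−13.5)/4.532) ≈ 0.097201 mCi.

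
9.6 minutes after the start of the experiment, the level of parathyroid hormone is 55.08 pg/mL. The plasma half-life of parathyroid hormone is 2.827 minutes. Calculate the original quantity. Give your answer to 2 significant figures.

Number of half-lives elapsed: n = 9.6/2.827 ≈ 3.3958.
A₀ = A × 2^n = 55.08 × 2^3.3958 = 55.08 × 10.526 ≈ 579.75 pg/mL.

580 pg/mL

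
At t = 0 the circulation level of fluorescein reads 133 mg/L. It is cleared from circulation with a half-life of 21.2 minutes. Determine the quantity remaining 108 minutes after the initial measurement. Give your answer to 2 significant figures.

Number of half-lives: n = 108/21.2 ≈ 5.0943.
Remaining = 133 × (1/2)^5.0943 = 133 × 0.029272 ≈ 3.8932 mg/L.

3.9 mg/L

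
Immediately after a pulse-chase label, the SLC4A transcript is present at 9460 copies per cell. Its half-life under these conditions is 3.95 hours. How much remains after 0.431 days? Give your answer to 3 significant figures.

1540 copies per cell

Convert the elapsed time: 0.431 days = 10.344 hours.
Number of half-lives: n = 10.344/3.95 ≈ 2.6187.
Remaining = 9460 × (1/2)^2.6187 = 9460 × 0.16281 ≈ 1540.2 copies per cell.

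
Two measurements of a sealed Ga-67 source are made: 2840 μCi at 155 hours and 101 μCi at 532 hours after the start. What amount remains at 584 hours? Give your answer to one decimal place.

Over Δt = 532 − 155 = 377 hours, the level fell by a factor of 2840/101 ≈ 28.119.
n = log₂(28.119) ≈ 4.8135 half-lives, so t½ = 377/4.8135 ≈ 78.322 hours.
From t = 532 to t = 584: 101 × (1/2)^((584−532)/78.322) ≈ 63.747 μCi.

63.7 μCi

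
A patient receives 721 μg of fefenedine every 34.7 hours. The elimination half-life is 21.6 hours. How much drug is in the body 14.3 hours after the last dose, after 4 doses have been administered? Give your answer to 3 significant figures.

671 μg

The 4 doses were given 118.4, 83.7, 49, 14.3 hours ago.
Total = 721·(1/2)^(118.4/21.6) + 721·(1/2)^(83.7/21.6) + 721·(1/2)^(49/21.6) + 721·(1/2)^(14.3/21.6)
      = 16.138 + 49.141 + 149.64 + 455.66 ≈ 670.58 μg.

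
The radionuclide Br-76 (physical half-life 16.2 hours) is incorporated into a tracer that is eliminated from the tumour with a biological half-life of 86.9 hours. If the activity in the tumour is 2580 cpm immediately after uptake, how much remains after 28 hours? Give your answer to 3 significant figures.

1/t_eff = 1/t_phys + 1/t_biol = 1/16.2 + 1/86.9 = 0.073236 per hour.
t_eff = 16.2 × 86.9 / (16.2 + 86.9) ≈ 13.655 hours.
Remaining = 2580 × (1/2)^(28/13.655) = 2580 × (1/2)^2.0506 ≈ 622.77 cpm.

623 cpm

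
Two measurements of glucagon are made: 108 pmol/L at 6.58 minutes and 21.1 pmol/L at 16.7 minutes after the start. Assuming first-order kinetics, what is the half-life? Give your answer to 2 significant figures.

4.3 minutes

Over Δt = 16.7 − 6.58 = 10.12 minutes, the level fell by a factor of 108/21.1 ≈ 5.1185.
n = log₂(5.1185) ≈ 2.3557 half-lives, so t½ = 10.12/2.3557 ≈ 4.2959 minutes.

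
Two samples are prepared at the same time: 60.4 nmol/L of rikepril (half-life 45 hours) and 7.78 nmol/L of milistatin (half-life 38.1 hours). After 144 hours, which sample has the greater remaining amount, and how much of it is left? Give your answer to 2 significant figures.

rikepril: 60.4 × (1/2)^3.2 ≈ 6.5727 nmol/L.
milistatin: 7.78 × (1/2)^3.7795 ≈ 0.56654 nmol/L.
Rikepril has more remaining, at ≈ 6.5727 nmol/L.

rikepril, 6.6 nmol/L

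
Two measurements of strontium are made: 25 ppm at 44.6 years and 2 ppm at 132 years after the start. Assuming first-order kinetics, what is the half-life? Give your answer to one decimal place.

24.0 years

Over Δt = 132 − 44.6 = 87.4 years, the level fell by a factor of 25/2 ≈ 12.5.
n = log₂(12.5) ≈ 3.6439 half-lives, so t½ = 87.4/3.6439 ≈ 23.986 years.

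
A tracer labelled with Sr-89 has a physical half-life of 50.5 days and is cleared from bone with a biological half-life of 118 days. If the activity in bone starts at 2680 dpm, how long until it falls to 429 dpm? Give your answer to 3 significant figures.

1/t_eff = 1/t_phys + 1/t_biol = 1/50.5 + 1/118 = 0.028277 per day.
t_eff = 50.5 × 118 / (50.5 + 118) ≈ 35.365 days.
n = log₂(2680/429) ≈ 2.6432; t = 2.6432 × 35.365 ≈ 93.476 days.

93.5 days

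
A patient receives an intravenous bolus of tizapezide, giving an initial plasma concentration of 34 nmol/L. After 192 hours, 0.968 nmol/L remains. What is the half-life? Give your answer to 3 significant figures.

A/A₀ = 0.968/34 ≈ 0.028471.
n = log₂(35.124) ≈ 5.1344 half-lives elapsed in 192 hours.
t½ = 192/5.1344 ≈ 37.395 hours.

37.4 hours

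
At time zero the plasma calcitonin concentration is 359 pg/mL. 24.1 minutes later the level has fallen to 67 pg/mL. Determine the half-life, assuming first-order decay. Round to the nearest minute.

A/A₀ = 67/359 ≈ 0.18663.
n = log₂(5.3582) ≈ 2.4218 half-lives elapsed in 24.1 minutes.
t½ = 24.1/2.4218 ≈ 9.9515 minutes.

10 minutes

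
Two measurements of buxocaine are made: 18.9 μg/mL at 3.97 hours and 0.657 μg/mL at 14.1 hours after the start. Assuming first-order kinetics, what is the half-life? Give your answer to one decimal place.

Over Δt = 14.1 − 3.97 = 10.13 hours, the level fell by a factor of 18.9/0.657 ≈ 28.767.
n = log₂(28.767) ≈ 4.8463 half-lives, so t½ = 10.13/4.8463 ≈ 2.0902 hours.

2.1 hours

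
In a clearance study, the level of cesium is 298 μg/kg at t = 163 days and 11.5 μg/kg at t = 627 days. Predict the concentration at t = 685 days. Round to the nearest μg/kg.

Over Δt = 627 − 163 = 464 days, the level fell by a factor of 298/11.5 ≈ 25.913.
n = log₂(25.913) ≈ 4.6956 half-lives, so t½ = 464/4.6956 ≈ 98.816 days.
From t = 627 to t = 685: 11.5 × (1/2)^((685−627)/98.816) ≈ 7.6561 μg/kg.

8 μg/kg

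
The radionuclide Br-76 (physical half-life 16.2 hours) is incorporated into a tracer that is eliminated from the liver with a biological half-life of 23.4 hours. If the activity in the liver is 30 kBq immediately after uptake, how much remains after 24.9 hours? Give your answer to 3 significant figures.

1/t_eff = 1/t_phys + 1/t_biol = 1/16.2 + 1/23.4 = 0.10446 per hour.
t_eff = 16.2 × 23.4 / (16.2 + 23.4) ≈ 9.5727 hours.
Remaining = 30 × (1/2)^(24.9/9.5727) = 30 × (1/2)^2.6011 ≈ 4.9442 kBq.

4.94 kBq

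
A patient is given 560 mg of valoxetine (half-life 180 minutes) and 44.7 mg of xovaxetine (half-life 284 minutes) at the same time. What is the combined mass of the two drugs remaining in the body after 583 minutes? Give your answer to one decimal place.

valoxetine: 560 × (1/2)^(583/180) = 560 × (1/2)^3.2389 ≈ 59.318 mg.
xovaxetine: 44.7 × (1/2)^(583/284) = 44.7 × (1/2)^2.0528 ≈ 10.773 mg.
Total = 59.318 + 10.773 ≈ 70.091 mg.

70.1 mg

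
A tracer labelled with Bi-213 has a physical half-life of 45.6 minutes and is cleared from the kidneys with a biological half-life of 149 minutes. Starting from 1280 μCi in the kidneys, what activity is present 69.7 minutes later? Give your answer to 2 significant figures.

1/t_eff = 1/t_phys + 1/t_biol = 1/45.6 + 1/149 = 0.028641 per minute.
t_eff = 45.6 × 149 / (45.6 + 149) ≈ 34.915 minutes.
Remaining = 1280 × (1/2)^(69.7/34.915) = 1280 × (1/2)^1.9963 ≈ 320.82 μCi.

320 μCi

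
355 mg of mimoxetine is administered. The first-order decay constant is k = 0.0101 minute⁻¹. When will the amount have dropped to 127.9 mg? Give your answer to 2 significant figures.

t½ = ln 2 / k = 0.69315 / 0.0101 ≈ 68.628 minutes.
Fraction remaining = 127.9/355 ≈ 0.36028.
n = log₂(355/127.9) = ln(2.7756)/ln 2 ≈ 1.4728 half-lives.
t = n × t½ = 1.4728 × 68.628 ≈ 101.08 minutes.

100 minutes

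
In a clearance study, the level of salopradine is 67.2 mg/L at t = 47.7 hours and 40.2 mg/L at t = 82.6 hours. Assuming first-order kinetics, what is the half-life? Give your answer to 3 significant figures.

47.1 hours

Over Δt = 82.6 − 47.7 = 34.9 hours, the level fell by a factor of 67.2/40.2 ≈ 1.6716.
n = log₂(1.6716) ≈ 0.74127 half-lives, so t½ = 34.9/0.74127 ≈ 47.082 hours.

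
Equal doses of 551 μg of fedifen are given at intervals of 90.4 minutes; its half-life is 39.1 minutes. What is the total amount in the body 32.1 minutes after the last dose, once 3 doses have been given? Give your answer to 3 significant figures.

387 μg

The 3 doses were given 212.9, 122.5, 32.1 minutes ago.
Total = 551·(1/2)^(212.9/39.1) + 551·(1/2)^(122.5/39.1) + 551·(1/2)^(32.1/39.1)
      = 12.649 + 62.81 + 311.9 ≈ 387.36 μg.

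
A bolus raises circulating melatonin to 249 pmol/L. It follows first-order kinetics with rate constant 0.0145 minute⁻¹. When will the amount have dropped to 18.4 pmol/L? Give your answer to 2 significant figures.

180 minutes

t½ = ln 2 / k = 0.69315 / 0.0145 ≈ 47.803 minutes.
Fraction remaining = 18.4/249 ≈ 0.073896.
n = log₂(249/18.4) = ln(13.533)/ln 2 ≈ 3.7584 half-lives.
t = n × t½ = 3.7584 × 47.803 ≈ 179.66 minutes.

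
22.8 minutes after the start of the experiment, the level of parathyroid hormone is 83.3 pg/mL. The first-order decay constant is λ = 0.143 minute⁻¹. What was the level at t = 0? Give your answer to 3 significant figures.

2170 pg/mL

t½ = ln 2 / λ = 0.69315 / 0.143 ≈ 4.8472 minutes.
Number of half-lives elapsed: n = 22.8/4.8472 ≈ 4.7038.
A₀ = A × 2^n = 83.3 × 2^4.7038 = 83.3 × 26.06 ≈ 2170.8 pg/mL.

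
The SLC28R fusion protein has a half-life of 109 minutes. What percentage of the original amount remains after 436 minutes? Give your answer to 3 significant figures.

n = 436/109 ≈ 4 half-lives.
Fraction remaining = (1/2)^4 ≈ 0.0625, i.e. 6.25%.

6.25%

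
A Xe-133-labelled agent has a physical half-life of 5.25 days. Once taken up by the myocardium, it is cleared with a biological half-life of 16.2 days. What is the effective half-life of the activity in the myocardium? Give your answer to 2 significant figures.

4.0 days

1/t_eff = 1/t_phys + 1/t_biol = 1/5.25 + 1/16.2 = 0.2522 per day.
t_eff = 5.25 × 16.2 / (5.25 + 16.2) ≈ 3.965 days.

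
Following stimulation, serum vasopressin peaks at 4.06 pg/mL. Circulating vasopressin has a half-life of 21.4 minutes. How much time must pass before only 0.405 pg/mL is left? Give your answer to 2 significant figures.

Fraction remaining = 0.405/4.06 ≈ 0.099754.
n = log₂(4.06/0.405) = ln(10.025)/ln 2 ≈ 3.3255 half-lives.
t = n × t½ = 3.3255 × 21.4 ≈ 71.165 minutes.

71 minutes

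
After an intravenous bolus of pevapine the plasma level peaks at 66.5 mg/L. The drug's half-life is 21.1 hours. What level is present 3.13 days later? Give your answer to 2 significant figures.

Convert the elapsed time: 3.13 days = 75.12 hours.
Number of half-lives: n = 75.12/21.1 ≈ 3.5602.
Remaining = 66.5 × (1/2)^3.5602 = 66.5 × 0.084777 ≈ 5.6376 mg/L.

5.6 mg/L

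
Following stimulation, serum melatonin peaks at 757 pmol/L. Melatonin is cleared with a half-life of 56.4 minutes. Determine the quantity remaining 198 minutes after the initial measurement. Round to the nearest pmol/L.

66 pmol/L

Number of half-lives: n = 198/56.4 ≈ 3.5106.
Remaining = 757 × (1/2)^3.5106 = 757 × 0.087739 ≈ 66.418 pmol/L.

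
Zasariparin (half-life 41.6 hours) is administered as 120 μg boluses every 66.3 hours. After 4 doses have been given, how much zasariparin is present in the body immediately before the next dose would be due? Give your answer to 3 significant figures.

58.7 μg

The 4 doses were given 265.2, 198.9, 132.6, 66.3 hours ago.
Total = 120·(1/2)^(265.2/41.6) + 120·(1/2)^(198.9/41.6) + 120·(1/2)^(132.6/41.6) + 120·(1/2)^(66.3/41.6)
      = 1.4458 + 4.364 + 13.172 + 39.757 ≈ 58.739 μg.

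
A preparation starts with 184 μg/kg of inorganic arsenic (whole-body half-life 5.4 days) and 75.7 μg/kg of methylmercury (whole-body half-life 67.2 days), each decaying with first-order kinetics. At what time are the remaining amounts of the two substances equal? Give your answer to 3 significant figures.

Set 184·(1/2)^(t/5.4) = 75.7·(1/2)^(t/67.2).
Taking log₂: log₂(184/75.7) = t·(1/5.4 − 1/67.2).
log₂(2.4306) = 1.2813; 1/5.4 − 1/67.2 = 0.1703.
t = 1.2813 / 0.1703 ≈ 7.5238 days.

7.52 days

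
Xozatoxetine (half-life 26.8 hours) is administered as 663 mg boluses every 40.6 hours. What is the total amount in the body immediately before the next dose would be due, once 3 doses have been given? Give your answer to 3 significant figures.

The 3 doses were given 121.8, 81.2, 40.6 hours ago.
Total = 663·(1/2)^(121.8/26.8) + 663·(1/2)^(81.2/26.8) + 663·(1/2)^(40.6/26.8)
      = 28.405 + 81.178 + 231.99 ≈ 341.58 mg.

342 mg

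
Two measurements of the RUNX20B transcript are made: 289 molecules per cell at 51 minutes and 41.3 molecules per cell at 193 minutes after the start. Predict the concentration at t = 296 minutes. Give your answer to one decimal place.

Over Δt = 193 − 51 = 142 minutes, the level fell by a factor of 289/41.3 ≈ 6.9976.
n = log₂(6.9976) ≈ 2.8069 half-lives, so t½ = 142/2.8069 ≈ 50.59 minutes.
From t = 193 to t = 296: 41.3 × (1/2)^((296−193)/50.59) ≈ 10.071 molecules per cell.

10.1 molecules per cell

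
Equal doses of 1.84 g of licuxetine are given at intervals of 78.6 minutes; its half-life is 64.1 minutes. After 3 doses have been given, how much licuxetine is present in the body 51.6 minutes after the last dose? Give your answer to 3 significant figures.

1.70 g

The 3 doses were given 208.8, 130.2, 51.6 minutes ago.
Total = 1.84·(1/2)^(208.8/64.1) + 1.84·(1/2)^(130.2/64.1) + 1.84·(1/2)^(51.6/64.1)
      = 0.19242 + 0.45016 + 1.0532 ≈ 1.6957 g.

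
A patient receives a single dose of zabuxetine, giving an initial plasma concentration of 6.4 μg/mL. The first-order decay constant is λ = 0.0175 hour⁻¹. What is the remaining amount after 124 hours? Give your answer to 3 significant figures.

0.731 μg/mL

t½ = ln 2 / λ = 0.69315 / 0.0175 ≈ 39.608 hours.
Number of half-lives: n = 124/39.608 ≈ 3.1306.
Remaining = 6.4 × (1/2)^3.1306 = 6.4 × 0.11418 ≈ 0.73074 μg/mL.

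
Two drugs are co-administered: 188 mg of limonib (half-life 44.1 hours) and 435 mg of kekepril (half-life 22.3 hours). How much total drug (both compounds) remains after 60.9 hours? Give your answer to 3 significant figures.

limonib: 188 × (1/2)^(60.9/44.1) = 188 × (1/2)^1.381 ≈ 72.185 mg.
kekepril: 435 × (1/2)^(60.9/22.3) = 435 × (1/2)^2.7309 ≈ 65.523 mg.
Total = 72.185 + 65.523 ≈ 137.71 mg.

138 mg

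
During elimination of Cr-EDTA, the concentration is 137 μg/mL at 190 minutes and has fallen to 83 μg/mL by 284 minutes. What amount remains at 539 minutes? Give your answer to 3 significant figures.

Over Δt = 284 − 190 = 94 minutes, the level fell by a factor of 137/83 ≈ 1.6506.
n = log₂(1.6506) ≈ 0.72299 half-lives, so t½ = 94/0.72299 ≈ 130.02 minutes.
From t = 284 to t = 539: 83 × (1/2)^((539−284)/130.02) ≈ 21.314 μg/mL.

21.3 μg/mL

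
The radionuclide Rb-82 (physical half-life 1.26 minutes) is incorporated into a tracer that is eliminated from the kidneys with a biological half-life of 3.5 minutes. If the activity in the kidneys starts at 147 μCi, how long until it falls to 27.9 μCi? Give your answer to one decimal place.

2.2 minutes

1/t_eff = 1/t_phys + 1/t_biol = 1/1.26 + 1/3.5 = 1.0794 per minute.
t_eff = 1.26 × 3.5 / (1.26 + 3.5) ≈ 0.92647 minutes.
n = log₂(147/27.9) ≈ 2.3975; t = 2.3975 × 0.92647 ≈ 2.2212 minutes.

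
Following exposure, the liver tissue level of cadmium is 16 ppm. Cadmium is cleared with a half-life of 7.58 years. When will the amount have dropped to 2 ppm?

2/16 = 1/8, so 3 half-lives have elapsed.
t = 3 × 7.58 = 22.74 years.

22.74 years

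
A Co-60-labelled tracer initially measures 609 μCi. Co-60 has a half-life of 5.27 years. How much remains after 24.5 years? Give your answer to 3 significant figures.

Number of half-lives: n = 24.5/5.27 ≈ 4.649.
Remaining = 609 × (1/2)^4.649 = 609 × 0.039859 ≈ 24.274 μCi.

24.3 μCi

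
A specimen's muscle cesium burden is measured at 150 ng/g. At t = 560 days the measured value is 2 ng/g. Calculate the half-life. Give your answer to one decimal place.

89.9 days

A/A₀ = 2/150 ≈ 0.013333.
n = log₂(75) ≈ 6.2288 half-lives elapsed in 560 days.
t½ = 560/6.2288 ≈ 89.905 days.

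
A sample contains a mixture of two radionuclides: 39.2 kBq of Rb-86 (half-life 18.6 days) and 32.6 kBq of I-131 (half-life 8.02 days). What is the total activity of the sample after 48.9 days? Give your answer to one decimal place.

Rb-86: 39.2 × (1/2)^(48.9/18.6) = 39.2 × (1/2)^2.629 ≈ 6.3368 kBq.
I-131: 32.6 × (1/2)^(48.9/8.02) = 32.6 × (1/2)^6.0973 ≈ 0.47617 kBq.
Total = 6.3368 + 0.47617 ≈ 6.8129 kBq.

6.8 kBq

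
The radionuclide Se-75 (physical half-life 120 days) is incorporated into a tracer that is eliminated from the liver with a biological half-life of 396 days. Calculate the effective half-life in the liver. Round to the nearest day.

92 days

1/t_eff = 1/t_phys + 1/t_biol = 1/120 + 1/396 = 0.010859 per day.
t_eff = 120 × 396 / (120 + 396) ≈ 92.093 days.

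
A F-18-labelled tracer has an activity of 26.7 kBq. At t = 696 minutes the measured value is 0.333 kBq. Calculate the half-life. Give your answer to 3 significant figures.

A/A₀ = 0.333/26.7 ≈ 0.012472.
n = log₂(80.18) ≈ 6.3252 half-lives elapsed in 696 minutes.
t½ = 696/6.3252 ≈ 110.04 minutes.

110 minutes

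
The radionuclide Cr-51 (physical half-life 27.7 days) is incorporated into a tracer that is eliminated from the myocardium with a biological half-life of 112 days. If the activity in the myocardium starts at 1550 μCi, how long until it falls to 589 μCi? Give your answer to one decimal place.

1/t_eff = 1/t_phys + 1/t_biol = 1/27.7 + 1/112 = 0.04503 per day.
t_eff = 27.7 × 112 / (27.7 + 112) ≈ 22.208 days.
n = log₂(1550/589) ≈ 1.3959; t = 1.3959 × 22.208 ≈ 31 days.

31.0 days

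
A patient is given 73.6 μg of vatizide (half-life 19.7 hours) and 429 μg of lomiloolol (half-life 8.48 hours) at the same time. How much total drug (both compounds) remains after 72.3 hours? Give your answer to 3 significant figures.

vatizide: 73.6 × (1/2)^(72.3/19.7) = 73.6 × (1/2)^3.6701 ≈ 5.7821 μg.
lomiloolol: 429 × (1/2)^(72.3/8.48) = 429 × (1/2)^8.5259 ≈ 1.1638 μg.
Total = 5.7821 + 1.1638 ≈ 6.9459 μg.

6.95 μg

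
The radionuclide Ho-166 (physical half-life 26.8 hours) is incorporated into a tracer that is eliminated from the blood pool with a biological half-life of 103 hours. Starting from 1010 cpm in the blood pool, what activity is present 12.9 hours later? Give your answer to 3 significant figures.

1/t_eff = 1/t_phys + 1/t_biol = 1/26.8 + 1/103 = 0.047022 per hour.
t_eff = 26.8 × 103 / (26.8 + 103) ≈ 21.267 hours.
Remaining = 1010 × (1/2)^(12.9/21.267) = 1010 × (1/2)^0.60659 ≈ 663.32 cpm.

663 cpm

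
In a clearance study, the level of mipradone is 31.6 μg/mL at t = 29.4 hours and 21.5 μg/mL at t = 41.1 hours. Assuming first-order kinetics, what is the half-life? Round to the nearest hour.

Over Δt = 41.1 − 29.4 = 11.7 hours, the level fell by a factor of 31.6/21.5 ≈ 1.4698.
n = log₂(1.4698) ≈ 0.55559 half-lives, so t½ = 11.7/0.55559 ≈ 21.059 hours.

21 hours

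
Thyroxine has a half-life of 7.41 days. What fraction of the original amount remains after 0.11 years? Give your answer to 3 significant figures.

0.11 years = 40.15 days.
n = 40.15/7.41 ≈ 5.4184 half-lives.
Fraction remaining = (1/2)^5.4184 ≈ 0.023384.

0.0234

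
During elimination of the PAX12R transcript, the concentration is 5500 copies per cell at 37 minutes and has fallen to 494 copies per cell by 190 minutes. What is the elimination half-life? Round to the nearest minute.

44 minutes

Over Δt = 190 − 37 = 153 minutes, the level fell by a factor of 5500/494 ≈ 11.134.
n = log₂(11.134) ≈ 3.4768 half-lives, so t½ = 153/3.4768 ≈ 44.005 minutes.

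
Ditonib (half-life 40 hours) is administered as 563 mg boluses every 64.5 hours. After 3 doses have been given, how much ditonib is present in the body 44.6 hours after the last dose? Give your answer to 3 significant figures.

The 3 doses were given 173.6, 109.1, 44.6 hours ago.
Total = 563·(1/2)^(173.6/40) + 563·(1/2)^(109.1/40) + 563·(1/2)^(44.6/40)
      = 27.8 + 85.006 + 259.93 ≈ 372.74 mg.

373 mg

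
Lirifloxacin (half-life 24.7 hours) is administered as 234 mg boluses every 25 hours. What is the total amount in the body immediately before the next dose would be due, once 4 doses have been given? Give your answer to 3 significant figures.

216 mg

The 4 doses were given 100, 75, 50, 25 hours ago.
Total = 234·(1/2)^(100/24.7) + 234·(1/2)^(75/24.7) + 234·(1/2)^(50/24.7) + 234·(1/2)^(25/24.7)
      = 14.141 + 28.521 + 57.523 + 116.02 ≈ 216.2 mg.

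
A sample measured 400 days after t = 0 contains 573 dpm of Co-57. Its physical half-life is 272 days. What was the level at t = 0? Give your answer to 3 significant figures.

1590 dpm

Number of half-lives elapsed: n = 400/272 ≈ 1.4706.
A₀ = A × 2^n = 573 × 2^1.4706 = 573 × 2.7713 ≈ 1588 dpm.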